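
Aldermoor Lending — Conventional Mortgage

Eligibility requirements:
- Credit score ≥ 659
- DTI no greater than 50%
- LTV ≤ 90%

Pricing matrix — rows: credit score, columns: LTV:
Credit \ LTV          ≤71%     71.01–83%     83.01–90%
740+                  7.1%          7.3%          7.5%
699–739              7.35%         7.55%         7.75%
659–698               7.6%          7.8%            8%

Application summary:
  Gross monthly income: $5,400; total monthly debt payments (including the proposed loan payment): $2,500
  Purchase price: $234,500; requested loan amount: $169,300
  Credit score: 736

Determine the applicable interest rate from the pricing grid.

Credit score 736 ≥ 659; DTI = 2,500/5,400 = 46.3% ≤ 50%
LTV: 169,300 ÷ 234,500 = 72.2%, within 90% cap
Row: 736 falls in 699–739. Column: 72.2% falls in 71.01–83%. Rate = 7.55%.

7.55%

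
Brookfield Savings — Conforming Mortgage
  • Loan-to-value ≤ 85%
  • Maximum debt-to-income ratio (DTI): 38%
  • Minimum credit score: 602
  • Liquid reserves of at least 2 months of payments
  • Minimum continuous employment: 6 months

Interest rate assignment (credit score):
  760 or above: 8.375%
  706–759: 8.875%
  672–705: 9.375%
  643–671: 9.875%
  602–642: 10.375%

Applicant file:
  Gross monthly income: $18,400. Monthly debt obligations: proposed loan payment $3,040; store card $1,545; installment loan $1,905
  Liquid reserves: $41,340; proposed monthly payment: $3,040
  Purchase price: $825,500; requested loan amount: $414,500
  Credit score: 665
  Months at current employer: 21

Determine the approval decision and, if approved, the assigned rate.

Credit score 665 ≥ 602 (meets minimum)
Employment 21 ≥ 6 months
LTV: 414,500 ÷ 825,500 = 50.2%, within 85% cap
Liquid reserves cover 41,340/3,040 = 13.6 months — ≥ 2 required
Total monthly debts = (3,040 + 1,545 + 1,905) = 6,490. DTI = 6,490/18,400 = 35.3% ≤ 38%
All requirements met. Score 665 falls in the 643–671 tier → 9.875%.

Approved at 9.875%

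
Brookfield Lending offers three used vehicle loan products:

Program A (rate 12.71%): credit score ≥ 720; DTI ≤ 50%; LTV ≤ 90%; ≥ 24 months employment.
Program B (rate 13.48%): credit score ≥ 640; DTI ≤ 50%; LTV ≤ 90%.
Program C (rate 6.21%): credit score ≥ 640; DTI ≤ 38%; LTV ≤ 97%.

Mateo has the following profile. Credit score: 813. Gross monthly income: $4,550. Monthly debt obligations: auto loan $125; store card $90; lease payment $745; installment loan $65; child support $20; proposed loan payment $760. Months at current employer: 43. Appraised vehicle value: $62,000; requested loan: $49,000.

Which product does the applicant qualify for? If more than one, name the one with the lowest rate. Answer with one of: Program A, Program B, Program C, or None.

Program A

Total debts = (125 + 90 + 745 + 65 + 20 + 760) = 1,805; DTI = 1,805/4,550 = 39.7%.
LTV = 49,000/62,000 = 79%.
Program A: score 813 ≥ 720; DTI 39.7% ≤ 50%; LTV 79% ≤ 90%; employment 43 ≥ 24 mo → qualifies.
Program B: score 813 ≥ 640; DTI 39.7% ≤ 50%; LTV 79% ≤ 90% → qualifies.
Program C: score 813 ≥ 640; DTI 39.7% > 38%; LTV 79% ≤ 97% → does not qualify.
Qualifying: Program A, Program B. Lowest rate is 12.71% → Program A.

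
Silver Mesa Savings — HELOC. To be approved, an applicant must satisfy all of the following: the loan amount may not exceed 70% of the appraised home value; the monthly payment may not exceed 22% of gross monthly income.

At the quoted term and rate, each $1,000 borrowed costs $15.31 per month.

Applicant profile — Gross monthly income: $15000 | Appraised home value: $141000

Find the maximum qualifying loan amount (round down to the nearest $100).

$98,700

Payment cap: 22% × $15,000 = $3,300/month.
At $15.31 per $1,000, that supports 3,300/15.31 × 1,000 ≈ $215,545 → $215,500.
LTV cap: 70% × $141,000 = $98,700 → $98,700.
Binding constraint: loan-to-value.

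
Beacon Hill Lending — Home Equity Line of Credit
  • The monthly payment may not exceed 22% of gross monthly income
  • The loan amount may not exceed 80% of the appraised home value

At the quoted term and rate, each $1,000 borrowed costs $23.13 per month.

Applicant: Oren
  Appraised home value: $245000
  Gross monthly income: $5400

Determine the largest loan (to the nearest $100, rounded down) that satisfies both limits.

$51,300

Payment cap: 22% × $5,400 = $1,188/month.
At $23.13 per $1,000, that supports 1,188/23.13 × 1,000 ≈ $51,361 → $51,300.
LTV cap: 80% × $245,000 = $196,000 → $196,000.
Binding constraint: payment-to-income.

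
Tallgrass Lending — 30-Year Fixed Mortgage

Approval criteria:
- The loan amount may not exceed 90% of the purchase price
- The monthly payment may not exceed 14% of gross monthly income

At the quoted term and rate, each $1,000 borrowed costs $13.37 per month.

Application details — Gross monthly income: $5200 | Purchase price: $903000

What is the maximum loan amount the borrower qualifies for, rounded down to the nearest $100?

Payment cap: 14% × $5,200 = $728/month.
At $13.37 per $1,000, that supports 728/13.37 × 1,000 ≈ $54,450 → $54,400.
LTV cap: 90% × $903,000 = $812,700 → $812,700.
Binding constraint: payment-to-income.

$54,400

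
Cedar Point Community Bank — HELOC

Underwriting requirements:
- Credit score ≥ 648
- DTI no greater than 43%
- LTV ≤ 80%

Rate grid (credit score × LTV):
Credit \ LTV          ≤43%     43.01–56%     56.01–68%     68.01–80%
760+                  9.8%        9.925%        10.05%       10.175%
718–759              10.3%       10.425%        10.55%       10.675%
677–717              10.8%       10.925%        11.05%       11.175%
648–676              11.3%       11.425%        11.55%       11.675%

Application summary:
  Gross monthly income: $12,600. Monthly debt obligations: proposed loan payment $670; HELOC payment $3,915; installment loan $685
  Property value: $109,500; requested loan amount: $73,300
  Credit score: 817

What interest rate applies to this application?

Credit score 817 ≥ 648; Total monthly debts = (670 + 3,915 + 685) = 5,270. DTI: 5,270 ÷ 12,600 = 41.8%, within the 43% cap
LTV = 73,300/109,500 = 66.9% ≤ 80%
Credit 817 → row 760+; LTV 66.9% → column 56.01–68%. Grid cell → 10.05%.

10.05%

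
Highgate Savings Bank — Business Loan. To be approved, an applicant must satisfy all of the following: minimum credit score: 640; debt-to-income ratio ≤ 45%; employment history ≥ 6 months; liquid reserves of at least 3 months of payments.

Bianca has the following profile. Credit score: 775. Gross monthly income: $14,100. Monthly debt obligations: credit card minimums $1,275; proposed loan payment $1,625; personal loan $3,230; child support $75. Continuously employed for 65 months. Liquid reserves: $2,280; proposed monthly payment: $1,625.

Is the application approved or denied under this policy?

Credit score 775 ≥ 640 (meets)
Total monthly debts = (1,275 + 1,625 + 3,230 + 75) = 6,205. DTI: 6,205 ÷ 14,100 = 44%, within the 45% cap
Employment 65 ≥ 6 months
Reserves = 2,280/1,625 = 1.4 months < 3
Fails on reserves.

Denied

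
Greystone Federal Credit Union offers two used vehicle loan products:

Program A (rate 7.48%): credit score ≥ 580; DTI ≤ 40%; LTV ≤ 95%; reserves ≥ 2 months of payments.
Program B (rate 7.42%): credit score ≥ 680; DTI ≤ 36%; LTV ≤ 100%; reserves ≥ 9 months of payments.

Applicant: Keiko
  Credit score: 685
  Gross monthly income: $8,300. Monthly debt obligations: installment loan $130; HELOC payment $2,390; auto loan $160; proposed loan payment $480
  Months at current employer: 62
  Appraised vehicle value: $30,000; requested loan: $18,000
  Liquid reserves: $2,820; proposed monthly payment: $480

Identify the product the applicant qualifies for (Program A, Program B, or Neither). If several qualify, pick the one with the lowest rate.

Program A

Total debts = (130 + 2,390 + 160 + 480) = 3,160; DTI = 3,160/8,300 = 38.1%.
LTV = 18,000/30,000 = 60%.
Reserves = 2,820/480 = 5.9 months.
Program A: score 685 ≥ 580; DTI 38.1% ≤ 40%; LTV 60% ≤ 95%; reserves 5.9 ≥ 2 mo → qualifies.
Program B: score 685 ≥ 680; DTI 38.1% > 36%; LTV 60% ≤ 100%; reserves 5.9 < 9 mo → does not qualify.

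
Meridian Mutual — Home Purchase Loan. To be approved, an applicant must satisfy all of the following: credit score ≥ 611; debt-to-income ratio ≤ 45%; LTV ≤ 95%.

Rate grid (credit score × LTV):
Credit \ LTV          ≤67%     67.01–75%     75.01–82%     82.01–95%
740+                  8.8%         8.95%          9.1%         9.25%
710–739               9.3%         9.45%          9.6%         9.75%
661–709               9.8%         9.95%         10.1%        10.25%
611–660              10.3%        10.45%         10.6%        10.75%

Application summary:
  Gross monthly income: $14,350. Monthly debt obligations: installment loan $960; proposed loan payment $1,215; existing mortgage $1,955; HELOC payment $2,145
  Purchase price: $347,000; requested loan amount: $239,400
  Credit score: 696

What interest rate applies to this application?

9.95%

Credit score 696 ≥ 611; Total monthly debts = (960 + 1,215 + 1,955 + 2,145) = 6,275. Debt-to-income = 6,275/14,350 = 43.7% — meets 45% limit
LTV: 239,400 ÷ 347,000 = 69%, within 95% cap
Credit 696 → row 661–709; LTV 69% → column 67.01–75%. Grid cell → 9.95%.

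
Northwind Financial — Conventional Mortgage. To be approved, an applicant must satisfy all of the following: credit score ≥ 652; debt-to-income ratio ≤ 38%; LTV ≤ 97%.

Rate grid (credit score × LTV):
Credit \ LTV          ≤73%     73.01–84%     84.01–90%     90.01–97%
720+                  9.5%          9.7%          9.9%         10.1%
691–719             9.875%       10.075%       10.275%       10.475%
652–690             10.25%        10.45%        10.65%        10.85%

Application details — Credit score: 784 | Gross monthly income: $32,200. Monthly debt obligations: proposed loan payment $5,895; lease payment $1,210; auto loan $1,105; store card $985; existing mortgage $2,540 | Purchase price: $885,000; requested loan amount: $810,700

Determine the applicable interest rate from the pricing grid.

Credit score 784 ≥ 652; Total monthly debts = (5,895 + 1,210 + 1,105 + 985 + 2,540) = 11,735. DTI = 11,735/32,200 = 36.4% ≤ 38%
Loan-to-value = 810,700/885,000 = 91.6% — pass (97% max)
Credit 784 → row 720+; LTV 91.6% → column 90.01–97%. Grid cell → 10.1%.

10.1%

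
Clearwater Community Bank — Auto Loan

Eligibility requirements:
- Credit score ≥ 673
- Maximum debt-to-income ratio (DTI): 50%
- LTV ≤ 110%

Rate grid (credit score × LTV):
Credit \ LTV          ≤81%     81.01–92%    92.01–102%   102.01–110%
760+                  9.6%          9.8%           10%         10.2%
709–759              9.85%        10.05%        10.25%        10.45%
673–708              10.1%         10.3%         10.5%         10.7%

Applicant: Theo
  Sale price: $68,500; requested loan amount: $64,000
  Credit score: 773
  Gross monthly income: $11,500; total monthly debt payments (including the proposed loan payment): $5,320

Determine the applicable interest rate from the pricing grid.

Credit score 773 ≥ 673; DTI: 5,320 ÷ 11,500 = 46.3%, within the 50% cap
LTV: 64,000 ÷ 68,500 = 93.4%, within 110% cap
Row: 773 falls in 760+. Column: 93.4% falls in 92.01–102%. Rate = 10%.

10%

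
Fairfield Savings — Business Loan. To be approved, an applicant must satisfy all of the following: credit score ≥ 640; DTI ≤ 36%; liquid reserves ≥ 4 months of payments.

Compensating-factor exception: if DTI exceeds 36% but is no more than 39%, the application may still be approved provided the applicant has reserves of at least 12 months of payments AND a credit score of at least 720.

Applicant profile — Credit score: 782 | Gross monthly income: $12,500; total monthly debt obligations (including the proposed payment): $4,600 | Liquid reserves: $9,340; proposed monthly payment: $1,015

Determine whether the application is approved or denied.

Denied

Credit score 782 ≥ 640 (meets base)
DTI: 4,600 ÷ 12,500 = 36.8%, over the 36% base limit.
Reserves = 9,340/1,015 = 9.2 months ≥ 4
DTI 36.8% is within the 36%–39% exception band; checking compensating factors.
Reserves 9.2 < 12 months; credit score 782 ≥ 720.
Override conditions not both satisfied; exception does not apply.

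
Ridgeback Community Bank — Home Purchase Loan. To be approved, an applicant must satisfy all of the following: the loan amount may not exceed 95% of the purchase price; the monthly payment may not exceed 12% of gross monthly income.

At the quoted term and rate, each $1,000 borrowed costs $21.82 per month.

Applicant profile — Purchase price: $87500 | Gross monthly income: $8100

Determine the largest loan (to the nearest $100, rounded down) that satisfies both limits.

Payment cap: 12% × $8,100 = $972/month.
At $21.82 per $1,000, that supports 972/21.82 × 1,000 ≈ $44,546 → $44,500.
LTV cap: 95% × $87,500 = $83,125 → $83,100.
Binding constraint: payment-to-income.

$44,500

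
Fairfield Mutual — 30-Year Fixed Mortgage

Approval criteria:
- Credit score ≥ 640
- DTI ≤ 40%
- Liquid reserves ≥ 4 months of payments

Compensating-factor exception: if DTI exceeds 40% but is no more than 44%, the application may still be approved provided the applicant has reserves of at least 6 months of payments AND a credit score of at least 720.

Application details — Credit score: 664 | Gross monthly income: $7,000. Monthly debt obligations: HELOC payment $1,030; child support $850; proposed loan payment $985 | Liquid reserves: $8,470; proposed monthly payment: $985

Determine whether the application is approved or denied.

Credit score 664 ≥ 640 (meets base)
Total debts = (1,030 + 850 + 985) = 2,865. DTI: 2,865 ÷ 7,000 = 40.9%, over the 40% base limit.
Reserves: 8,470 ÷ 985 = 8.6 months (meets 4-month minimum)
DTI 40.9% is within the 40%–44% exception band; checking compensating factors.
Override check — reserves: 8.6 mo (ok); score: 664 (below 720).
Compensating-factor requirement not fully met.

Denied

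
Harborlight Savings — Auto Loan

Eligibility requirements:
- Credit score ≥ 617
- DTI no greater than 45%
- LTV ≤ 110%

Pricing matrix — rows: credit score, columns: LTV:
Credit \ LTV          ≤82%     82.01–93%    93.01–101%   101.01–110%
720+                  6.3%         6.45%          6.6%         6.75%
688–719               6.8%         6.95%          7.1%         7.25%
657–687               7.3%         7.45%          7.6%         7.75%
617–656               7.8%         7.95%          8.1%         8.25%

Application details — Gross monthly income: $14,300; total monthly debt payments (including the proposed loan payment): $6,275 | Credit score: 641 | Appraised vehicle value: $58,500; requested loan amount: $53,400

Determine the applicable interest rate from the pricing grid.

7.95%

Credit score 641 ≥ 617; DTI: 6,275 ÷ 14,300 = 43.9%, within the 45% cap
Loan-to-value = 53,400/58,500 = 91.3% — pass (110% max)
Credit 641 → row 617–656; LTV 91.3% → column 82.01–93%. Grid cell → 7.95%.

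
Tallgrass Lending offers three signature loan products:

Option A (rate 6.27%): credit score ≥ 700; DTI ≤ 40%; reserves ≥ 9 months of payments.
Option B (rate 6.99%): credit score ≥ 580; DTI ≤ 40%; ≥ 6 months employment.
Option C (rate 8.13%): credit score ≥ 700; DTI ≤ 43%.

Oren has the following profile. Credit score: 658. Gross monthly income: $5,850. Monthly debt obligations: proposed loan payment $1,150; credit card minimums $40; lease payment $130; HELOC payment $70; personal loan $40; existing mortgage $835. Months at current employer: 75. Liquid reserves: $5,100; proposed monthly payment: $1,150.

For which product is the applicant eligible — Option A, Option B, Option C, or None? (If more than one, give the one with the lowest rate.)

Total debts = (1,150 + 40 + 130 + 70 + 40 + 835) = 2,265; DTI = 2,265/5,850 = 38.7%.
Reserves = 5,100/1,150 = 4.4 months.
Option A: score 658 < 700; DTI 38.7% ≤ 40%; reserves 4.4 < 9 mo → does not qualify.
Option B: score 658 ≥ 580; DTI 38.7% ≤ 40%; employment 75 ≥ 6 mo → qualifies.
Option C: score 658 < 700; DTI 38.7% ≤ 43% → does not qualify.

Option B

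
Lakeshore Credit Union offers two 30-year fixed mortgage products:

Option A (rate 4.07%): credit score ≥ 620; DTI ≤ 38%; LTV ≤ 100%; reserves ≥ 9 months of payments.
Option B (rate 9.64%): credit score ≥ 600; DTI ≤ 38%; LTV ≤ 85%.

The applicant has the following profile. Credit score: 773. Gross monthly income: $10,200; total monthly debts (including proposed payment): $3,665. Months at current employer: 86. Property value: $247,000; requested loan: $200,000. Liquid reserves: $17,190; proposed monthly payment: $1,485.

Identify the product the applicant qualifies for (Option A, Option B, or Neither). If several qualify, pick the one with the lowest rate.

DTI = 3,665/10,200 = 35.9%.
LTV = 200,000/247,000 = 81%.
Reserves = 17,190/1,485 = 11.6 months.
Option A: score 773 ≥ 620; DTI 35.9% ≤ 38%; LTV 81% ≤ 100%; reserves 11.6 ≥ 9 mo → qualifies.
Option B: score 773 ≥ 600; DTI 35.9% ≤ 38%; LTV 81% ≤ 85% → qualifies.
Qualifying: Option A, Option B. Lowest rate is 4.07% → Option A.

Option A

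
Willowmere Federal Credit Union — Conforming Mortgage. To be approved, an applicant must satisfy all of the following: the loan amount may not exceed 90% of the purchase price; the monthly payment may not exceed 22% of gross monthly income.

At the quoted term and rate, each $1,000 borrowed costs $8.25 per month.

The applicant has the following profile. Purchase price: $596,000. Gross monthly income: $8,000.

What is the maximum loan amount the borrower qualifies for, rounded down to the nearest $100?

$213,300

Payment cap: 22% × $8,000 = $1,760/month.
At $8.25 per $1,000, that supports 1,760/8.25 × 1,000 ≈ $213,333 → $213,300.
LTV cap: 90% × $596,000 = $536,400 → $536,400.
Binding constraint: payment-to-income.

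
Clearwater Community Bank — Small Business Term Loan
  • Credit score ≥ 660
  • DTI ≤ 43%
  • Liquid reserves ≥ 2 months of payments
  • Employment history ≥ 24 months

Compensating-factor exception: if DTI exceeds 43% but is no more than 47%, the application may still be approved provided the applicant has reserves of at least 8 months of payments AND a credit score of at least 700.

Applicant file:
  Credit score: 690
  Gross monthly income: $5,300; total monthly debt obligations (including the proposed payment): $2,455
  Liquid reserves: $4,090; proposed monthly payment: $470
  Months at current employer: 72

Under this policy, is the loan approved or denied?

Credit score 690 ≥ 660 (meets base)
DTI: 2,455 ÷ 5,300 = 46.3%, over the 43% base limit.
Reserves = 4,090/470 = 8.7 months ≥ 2
Employment 72 ≥ 24 months
46.3% falls in the override range (43%–47%), so the compensating-factor test applies.
Override check — reserves: 8.7 mo (ok); score: 690 (below 700).
Compensating-factor requirement not fully met.

Denied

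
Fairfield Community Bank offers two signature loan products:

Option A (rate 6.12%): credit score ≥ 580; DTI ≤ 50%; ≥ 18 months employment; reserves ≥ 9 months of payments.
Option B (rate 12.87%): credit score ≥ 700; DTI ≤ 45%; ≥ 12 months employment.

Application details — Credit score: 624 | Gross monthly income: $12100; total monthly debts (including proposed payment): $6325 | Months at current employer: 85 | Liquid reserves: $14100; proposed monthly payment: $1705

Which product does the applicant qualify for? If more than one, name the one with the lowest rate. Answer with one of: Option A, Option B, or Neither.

Neither

DTI = 6,325/12,100 = 52.3%.
Reserves = 14,100/1,705 = 8.3 months.
Option A: score 624 ≥ 580; DTI 52.3% > 50%; employment 85 ≥ 18 mo; reserves 8.3 < 9 mo → does not qualify.
Option B: score 624 < 700; DTI 52.3% > 45%; employment 85 ≥ 12 mo → does not qualify.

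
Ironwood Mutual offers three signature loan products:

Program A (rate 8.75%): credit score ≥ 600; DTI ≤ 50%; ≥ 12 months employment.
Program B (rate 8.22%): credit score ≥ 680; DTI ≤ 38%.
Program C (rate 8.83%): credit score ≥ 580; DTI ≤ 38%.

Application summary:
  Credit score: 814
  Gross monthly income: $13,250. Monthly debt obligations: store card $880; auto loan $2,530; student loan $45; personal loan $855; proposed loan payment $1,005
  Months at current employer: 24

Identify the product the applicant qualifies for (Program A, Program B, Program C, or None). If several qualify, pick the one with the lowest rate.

Total debts = (880 + 2,530 + 45 + 855 + 1,005) = 5,315; DTI = 5,315/13,250 = 40.1%.
Program A: score 814 ≥ 600; DTI 40.1% ≤ 50%; employment 24 ≥ 12 mo → qualifies.
Program B: score 814 ≥ 680; DTI 40.1% > 38% → does not qualify.
Program C: score 814 ≥ 580; DTI 40.1% > 38% → does not qualify.

Program A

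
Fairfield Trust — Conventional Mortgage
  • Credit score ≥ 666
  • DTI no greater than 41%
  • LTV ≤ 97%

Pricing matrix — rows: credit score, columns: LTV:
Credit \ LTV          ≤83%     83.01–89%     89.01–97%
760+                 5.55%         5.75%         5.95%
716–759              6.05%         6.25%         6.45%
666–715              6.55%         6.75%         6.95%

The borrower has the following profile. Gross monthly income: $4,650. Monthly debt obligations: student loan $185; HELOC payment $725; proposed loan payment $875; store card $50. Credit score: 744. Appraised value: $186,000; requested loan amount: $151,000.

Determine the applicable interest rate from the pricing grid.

Credit score 744 ≥ 666; Total monthly debts = (185 + 725 + 875 + 50) = 1,835. DTI = 1,835/4,650 = 39.5% ≤ 41%
Loan-to-value = 151,000/186,000 = 81.2% — pass (97% max)
Row: 744 falls in 716–759. Column: 81.2% falls in ≤83%. Rate = 6.05%.

6.05%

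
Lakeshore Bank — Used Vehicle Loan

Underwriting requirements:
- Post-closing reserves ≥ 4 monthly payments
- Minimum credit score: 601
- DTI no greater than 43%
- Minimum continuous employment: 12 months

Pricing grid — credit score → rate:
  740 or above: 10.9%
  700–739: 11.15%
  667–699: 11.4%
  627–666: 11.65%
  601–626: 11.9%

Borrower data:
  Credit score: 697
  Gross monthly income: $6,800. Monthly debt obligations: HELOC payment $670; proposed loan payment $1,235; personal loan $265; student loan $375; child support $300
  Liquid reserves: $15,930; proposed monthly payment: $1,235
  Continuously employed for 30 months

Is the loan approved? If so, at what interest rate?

Approved at 11.4%

Credit score 697 ≥ 601 (meets minimum)
Total monthly debts = (670 + 1,235 + 265 + 375 + 300) = 2,845. DTI = 2,845/6,800 = 41.8% ≤ 43%
Reserves = 15,930/1,235 = 12.9 months ≥ 4
Employment 30 ≥ 12 months
All requirements met. Score 697 falls in the 667–699 tier → 11.4%.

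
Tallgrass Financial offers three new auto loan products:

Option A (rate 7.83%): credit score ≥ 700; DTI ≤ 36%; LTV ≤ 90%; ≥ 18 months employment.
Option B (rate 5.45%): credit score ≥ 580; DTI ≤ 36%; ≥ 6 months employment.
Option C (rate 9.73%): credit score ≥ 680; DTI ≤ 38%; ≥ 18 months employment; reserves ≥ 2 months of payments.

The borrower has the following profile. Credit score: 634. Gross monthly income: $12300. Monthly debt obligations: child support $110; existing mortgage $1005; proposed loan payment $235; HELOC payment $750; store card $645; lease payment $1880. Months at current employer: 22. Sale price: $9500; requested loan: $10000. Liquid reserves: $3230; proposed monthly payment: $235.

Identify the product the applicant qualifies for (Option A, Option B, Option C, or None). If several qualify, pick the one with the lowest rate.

None

Total debts = (110 + 1,005 + 235 + 750 + 645 + 1,880) = 4,625; DTI = 4,625/12,300 = 37.6%.
LTV = 10,000/9,500 = 105.3%.
Reserves = 3,230/235 = 13.7 months.
Option A: score 634 < 700; DTI 37.6% > 36%; LTV 105.3% > 90%; employment 22 ≥ 18 mo → does not qualify.
Option B: score 634 ≥ 580; DTI 37.6% > 36%; employment 22 ≥ 6 mo → does not qualify.
Option C: score 634 < 680; DTI 37.6% ≤ 38%; employment 22 ≥ 18 mo; reserves 13.7 ≥ 2 mo → does not qualify.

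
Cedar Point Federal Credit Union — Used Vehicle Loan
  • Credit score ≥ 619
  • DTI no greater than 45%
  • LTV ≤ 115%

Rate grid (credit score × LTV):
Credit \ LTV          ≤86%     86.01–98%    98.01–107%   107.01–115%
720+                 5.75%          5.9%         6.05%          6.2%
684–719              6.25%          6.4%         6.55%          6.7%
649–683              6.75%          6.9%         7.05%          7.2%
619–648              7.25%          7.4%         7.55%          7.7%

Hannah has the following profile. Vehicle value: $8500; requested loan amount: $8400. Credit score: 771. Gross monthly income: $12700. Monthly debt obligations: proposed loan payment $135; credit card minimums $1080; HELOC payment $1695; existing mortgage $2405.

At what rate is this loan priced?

6.05%

Credit score 771 ≥ 619; Total monthly debts = (135 + 1,080 + 1,695 + 2,405) = 5,315. Debt-to-income = 5,315/12,700 = 41.9% — meets 45% limit
LTV = 8,400/8,500 = 98.8% ≤ 115%
Score 771 is in the 720+ band; LTV 98.8% is in the 98.01–107% band → 6.05%.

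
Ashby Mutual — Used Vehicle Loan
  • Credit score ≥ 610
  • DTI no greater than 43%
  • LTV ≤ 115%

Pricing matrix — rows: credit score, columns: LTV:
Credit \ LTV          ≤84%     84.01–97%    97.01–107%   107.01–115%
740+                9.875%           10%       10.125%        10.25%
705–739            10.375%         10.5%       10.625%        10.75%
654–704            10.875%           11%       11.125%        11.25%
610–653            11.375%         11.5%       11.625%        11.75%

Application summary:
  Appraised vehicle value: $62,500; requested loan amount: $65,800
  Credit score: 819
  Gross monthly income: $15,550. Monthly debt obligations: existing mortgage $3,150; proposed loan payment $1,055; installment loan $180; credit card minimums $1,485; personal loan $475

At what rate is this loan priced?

Credit score 819 ≥ 610; Total monthly debts = (3,150 + 1,055 + 180 + 1,485 + 475) = 6,345. DTI: 6,345 ÷ 15,550 = 40.8%, within the 43% cap
Loan-to-value = 65,800/62,500 = 105.3% — pass (115% max)
Score 819 is in the 740+ band; LTV 105.3% is in the 97.01–107% band → 10.125%.

10.125%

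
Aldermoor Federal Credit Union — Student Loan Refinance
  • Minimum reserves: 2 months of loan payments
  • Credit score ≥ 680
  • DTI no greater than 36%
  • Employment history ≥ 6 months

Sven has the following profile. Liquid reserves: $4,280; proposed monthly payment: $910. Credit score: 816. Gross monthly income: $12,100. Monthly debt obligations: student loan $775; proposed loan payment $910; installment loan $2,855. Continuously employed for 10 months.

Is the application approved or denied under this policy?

Reserves: 4,280 ÷ 910 = 4.7 months (meets 2-month minimum)
Credit score 816 ≥ 680 (meets)
Total monthly debts = (775 + 910 + 2,855) = 4,540. DTI: 4,540 ÷ 12,100 = 37.5%, exceeds the 36% cap
Employment 10 ≥ 6 months
Fails on DTI.

Denied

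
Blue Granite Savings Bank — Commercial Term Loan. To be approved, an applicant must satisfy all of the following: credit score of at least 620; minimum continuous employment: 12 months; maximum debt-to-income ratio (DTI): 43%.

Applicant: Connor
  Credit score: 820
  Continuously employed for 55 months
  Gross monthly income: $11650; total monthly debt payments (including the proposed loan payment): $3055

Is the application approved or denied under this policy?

Approved

Credit score 820 ≥ 620 (meets)
Employment 55 ≥ 12 months
DTI = 3,055/11,650 = 26.2% ≤ 43%
All criteria satisfied.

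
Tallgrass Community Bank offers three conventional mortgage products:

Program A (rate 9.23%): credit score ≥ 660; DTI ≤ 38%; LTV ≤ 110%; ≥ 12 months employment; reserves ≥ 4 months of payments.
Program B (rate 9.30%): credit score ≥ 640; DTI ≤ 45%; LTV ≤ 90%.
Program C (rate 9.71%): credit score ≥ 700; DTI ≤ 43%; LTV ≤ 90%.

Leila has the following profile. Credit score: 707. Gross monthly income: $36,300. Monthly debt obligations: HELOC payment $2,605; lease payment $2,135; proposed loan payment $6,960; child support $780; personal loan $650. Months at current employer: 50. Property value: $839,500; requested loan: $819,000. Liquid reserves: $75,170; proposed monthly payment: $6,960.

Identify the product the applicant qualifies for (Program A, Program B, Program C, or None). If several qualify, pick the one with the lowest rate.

Total debts = (2,605 + 2,135 + 6,960 + 780 + 650) = 13,130; DTI = 13,130/36,300 = 36.2%.
LTV = 819,000/839,500 = 97.6%.
Reserves = 75,170/6,960 = 10.8 months.
Program A: score 707 ≥ 660; DTI 36.2% ≤ 38%; LTV 97.6% ≤ 110%; employment 50 ≥ 12 mo; reserves 10.8 ≥ 4 mo → qualifies.
Program B: score 707 ≥ 640; DTI 36.2% ≤ 45%; LTV 97.6% > 90% → does not qualify.
Program C: score 707 ≥ 700; DTI 36.2% ≤ 43%; LTV 97.6% > 90% → does not qualify.

Program A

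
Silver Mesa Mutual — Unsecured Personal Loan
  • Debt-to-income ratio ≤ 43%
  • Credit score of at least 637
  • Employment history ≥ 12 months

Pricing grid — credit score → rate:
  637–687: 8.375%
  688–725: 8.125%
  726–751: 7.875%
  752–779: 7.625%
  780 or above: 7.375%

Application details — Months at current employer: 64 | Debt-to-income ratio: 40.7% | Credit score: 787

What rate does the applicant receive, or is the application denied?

Credit score 787 ≥ 637 (meets minimum)
Employment 64 ≥ 12 months
DTI 40.7% is within the 43% limit
All requirements met. Score 787 falls in the 780 or above tier → 7.375%.

Approved at 7.375%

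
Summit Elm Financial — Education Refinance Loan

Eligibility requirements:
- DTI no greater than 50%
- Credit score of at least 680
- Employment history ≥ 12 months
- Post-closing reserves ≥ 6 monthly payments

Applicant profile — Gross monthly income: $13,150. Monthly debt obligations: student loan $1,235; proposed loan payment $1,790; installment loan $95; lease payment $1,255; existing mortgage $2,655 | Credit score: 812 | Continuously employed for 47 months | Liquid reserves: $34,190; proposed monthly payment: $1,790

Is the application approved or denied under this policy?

Denied

Total monthly debts = (1,235 + 1,790 + 95 + 1,255 + 2,655) = 7,030. DTI: 7,030 ÷ 13,150 = 53.5%, exceeds the 50% cap
Credit score 812 ≥ 680 (meets)
Employment 47 ≥ 12 months
Reserves = 34,190/1,790 = 19.1 months ≥ 6
Fails on DTI.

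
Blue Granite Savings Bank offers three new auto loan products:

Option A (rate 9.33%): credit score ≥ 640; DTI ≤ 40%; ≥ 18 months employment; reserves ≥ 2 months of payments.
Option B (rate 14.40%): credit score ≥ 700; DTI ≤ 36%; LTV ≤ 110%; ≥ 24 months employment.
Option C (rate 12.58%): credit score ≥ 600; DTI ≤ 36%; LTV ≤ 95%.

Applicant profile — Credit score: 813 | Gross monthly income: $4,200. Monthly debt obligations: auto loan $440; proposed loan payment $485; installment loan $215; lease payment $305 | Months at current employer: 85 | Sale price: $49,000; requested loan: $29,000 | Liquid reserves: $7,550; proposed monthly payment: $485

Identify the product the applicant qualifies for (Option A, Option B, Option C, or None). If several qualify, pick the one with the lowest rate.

Option A

Total debts = (440 + 485 + 215 + 305) = 1,445; DTI = 1,445/4,200 = 34.4%.
LTV = 29,000/49,000 = 59.2%.
Reserves = 7,550/485 = 15.6 months.
Option A: score 813 ≥ 640; DTI 34.4% ≤ 40%; employment 85 ≥ 18 mo; reserves 15.6 ≥ 2 mo → qualifies.
Option B: score 813 ≥ 700; DTI 34.4% ≤ 36%; LTV 59.2% ≤ 110%; employment 85 ≥ 24 mo → qualifies.
Option C: score 813 ≥ 600; DTI 34.4% ≤ 36%; LTV 59.2% ≤ 95% → qualifies.
Qualifying: Option A, Option B, Option C. Lowest rate is 9.33% → Option A.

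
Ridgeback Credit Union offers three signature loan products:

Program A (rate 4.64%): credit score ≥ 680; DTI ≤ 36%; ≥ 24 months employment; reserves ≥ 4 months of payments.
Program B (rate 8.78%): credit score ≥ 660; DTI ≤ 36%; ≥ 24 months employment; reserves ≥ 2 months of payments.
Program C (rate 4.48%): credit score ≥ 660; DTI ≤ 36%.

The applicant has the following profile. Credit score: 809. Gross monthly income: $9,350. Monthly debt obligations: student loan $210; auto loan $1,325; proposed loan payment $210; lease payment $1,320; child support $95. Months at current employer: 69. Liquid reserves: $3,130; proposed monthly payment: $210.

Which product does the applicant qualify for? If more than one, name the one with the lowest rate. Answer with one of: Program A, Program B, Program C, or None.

Total debts = (210 + 1,325 + 210 + 1,320 + 95) = 3,160; DTI = 3,160/9,350 = 33.8%.
Reserves = 3,130/210 = 14.9 months.
Program A: score 809 ≥ 680; DTI 33.8% ≤ 36%; employment 69 ≥ 24 mo; reserves 14.9 ≥ 4 mo → qualifies.
Program B: score 809 ≥ 660; DTI 33.8% ≤ 36%; employment 69 ≥ 24 mo; reserves 14.9 ≥ 2 mo → qualifies.
Program C: score 809 ≥ 660; DTI 33.8% ≤ 36% → qualifies.
Qualifying: Program A, Program B, Program C. Lowest rate is 4.48% → Program C.

Program C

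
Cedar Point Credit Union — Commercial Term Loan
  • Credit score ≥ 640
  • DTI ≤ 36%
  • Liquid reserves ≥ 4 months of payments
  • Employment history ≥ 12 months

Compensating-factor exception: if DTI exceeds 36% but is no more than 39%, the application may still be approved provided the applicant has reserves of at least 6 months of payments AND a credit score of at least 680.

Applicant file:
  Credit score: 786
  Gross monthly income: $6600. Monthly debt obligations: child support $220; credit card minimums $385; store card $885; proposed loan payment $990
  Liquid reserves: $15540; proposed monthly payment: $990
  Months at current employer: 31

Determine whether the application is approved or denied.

Approved

Credit score 786 ≥ 640 (meets base)
Total debts = (220 + 385 + 885 + 990) = 2,480. DTI: 2,480 ÷ 6,600 = 37.6%, over the 36% base limit.
Reserves = 15,540/990 = 15.7 months ≥ 4
Employment 31 ≥ 12 months
37.6% falls in the override range (36%–39%), so the compensating-factor test applies.
Reserves 15.7 ≥ 6 months; credit score 786 ≥ 680.
Both override conditions satisfied; DTI exception granted.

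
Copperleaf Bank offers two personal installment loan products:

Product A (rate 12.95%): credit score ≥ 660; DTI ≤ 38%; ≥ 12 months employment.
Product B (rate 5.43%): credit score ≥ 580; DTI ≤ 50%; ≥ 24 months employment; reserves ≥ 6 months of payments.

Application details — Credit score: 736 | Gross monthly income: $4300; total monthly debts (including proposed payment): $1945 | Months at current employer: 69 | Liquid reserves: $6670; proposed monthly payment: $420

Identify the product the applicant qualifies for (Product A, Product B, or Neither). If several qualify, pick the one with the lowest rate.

Product B

DTI = 1,945/4,300 = 45.2%.
Reserves = 6,670/420 = 15.9 months.
Product A: score 736 ≥ 660; DTI 45.2% > 38%; employment 69 ≥ 12 mo → does not qualify.
Product B: score 736 ≥ 580; DTI 45.2% ≤ 50%; employment 69 ≥ 24 mo; reserves 15.9 ≥ 6 mo → qualifies.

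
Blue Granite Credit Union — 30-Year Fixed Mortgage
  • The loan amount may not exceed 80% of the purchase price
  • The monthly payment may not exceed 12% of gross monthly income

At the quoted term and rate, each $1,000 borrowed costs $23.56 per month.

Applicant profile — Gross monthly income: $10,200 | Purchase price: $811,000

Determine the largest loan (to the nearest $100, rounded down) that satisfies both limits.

Payment cap: 12% × $10,200 = $1,224/month.
At $23.56 per $1,000, that supports 1,224/23.56 × 1,000 ≈ $51,952 → $51,900.
LTV cap: 80% × $811,000 = $648,800 → $648,800.
Binding constraint: payment-to-income.

$51,900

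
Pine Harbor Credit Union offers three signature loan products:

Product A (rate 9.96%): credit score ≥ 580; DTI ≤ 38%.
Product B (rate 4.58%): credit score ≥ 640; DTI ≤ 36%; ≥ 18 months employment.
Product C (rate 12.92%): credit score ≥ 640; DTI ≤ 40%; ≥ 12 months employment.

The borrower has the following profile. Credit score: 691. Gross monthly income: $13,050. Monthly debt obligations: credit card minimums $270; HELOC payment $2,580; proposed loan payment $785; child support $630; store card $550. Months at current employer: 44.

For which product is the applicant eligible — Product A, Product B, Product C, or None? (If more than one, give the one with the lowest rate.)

Product A

Total debts = (270 + 2,580 + 785 + 630 + 550) = 4,815; DTI = 4,815/13,050 = 36.9%.
Product A: score 691 ≥ 580; DTI 36.9% ≤ 38% → qualifies.
Product B: score 691 ≥ 640; DTI 36.9% > 36%; employment 44 ≥ 18 mo → does not qualify.
Product C: score 691 ≥ 640; DTI 36.9% ≤ 40%; employment 44 ≥ 12 mo → qualifies.
Qualifying: Product A, Product C. Lowest rate is 9.96% → Product A.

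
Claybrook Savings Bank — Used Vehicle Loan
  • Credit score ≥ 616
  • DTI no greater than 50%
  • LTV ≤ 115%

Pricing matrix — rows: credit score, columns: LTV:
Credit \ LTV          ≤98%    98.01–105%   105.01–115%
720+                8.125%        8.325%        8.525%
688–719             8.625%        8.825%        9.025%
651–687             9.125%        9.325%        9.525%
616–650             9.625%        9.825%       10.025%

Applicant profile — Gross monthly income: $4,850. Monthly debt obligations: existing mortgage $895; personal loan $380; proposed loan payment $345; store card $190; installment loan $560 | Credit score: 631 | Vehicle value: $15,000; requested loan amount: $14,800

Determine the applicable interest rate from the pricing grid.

Credit score 631 ≥ 616; Total monthly debts = (895 + 380 + 345 + 190 + 560) = 2,370. DTI = 2,370/4,850 = 48.9% ≤ 50%
LTV: 14,800 ÷ 15,000 = 98.7%, within 115% cap
Row: 631 falls in 616–650. Column: 98.7% falls in 98.01–105%. Rate = 9.825%.

9.825%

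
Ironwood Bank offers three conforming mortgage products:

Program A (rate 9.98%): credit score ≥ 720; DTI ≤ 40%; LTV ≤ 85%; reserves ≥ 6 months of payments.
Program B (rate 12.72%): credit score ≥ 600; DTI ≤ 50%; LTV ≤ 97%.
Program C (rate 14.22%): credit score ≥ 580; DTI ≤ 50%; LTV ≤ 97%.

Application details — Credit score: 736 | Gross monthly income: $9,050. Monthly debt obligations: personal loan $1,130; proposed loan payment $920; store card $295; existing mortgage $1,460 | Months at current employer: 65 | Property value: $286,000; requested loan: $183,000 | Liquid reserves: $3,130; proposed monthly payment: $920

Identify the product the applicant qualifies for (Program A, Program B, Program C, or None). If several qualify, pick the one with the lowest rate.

Program B

Total debts = (1,130 + 920 + 295 + 1,460) = 3,805; DTI = 3,805/9,050 = 42%.
LTV = 183,000/286,000 = 64%.
Reserves = 3,130/920 = 3.4 months.
Program A: score 736 ≥ 720; DTI 42% > 40%; LTV 64% ≤ 85%; reserves 3.4 < 6 mo → does not qualify.
Program B: score 736 ≥ 600; DTI 42% ≤ 50%; LTV 64% ≤ 97% → qualifies.
Program C: score 736 ≥ 580; DTI 42% ≤ 50%; LTV 64% ≤ 97% → qualifies.
Qualifying: Program B, Program C. Lowest rate is 12.72% → Program B.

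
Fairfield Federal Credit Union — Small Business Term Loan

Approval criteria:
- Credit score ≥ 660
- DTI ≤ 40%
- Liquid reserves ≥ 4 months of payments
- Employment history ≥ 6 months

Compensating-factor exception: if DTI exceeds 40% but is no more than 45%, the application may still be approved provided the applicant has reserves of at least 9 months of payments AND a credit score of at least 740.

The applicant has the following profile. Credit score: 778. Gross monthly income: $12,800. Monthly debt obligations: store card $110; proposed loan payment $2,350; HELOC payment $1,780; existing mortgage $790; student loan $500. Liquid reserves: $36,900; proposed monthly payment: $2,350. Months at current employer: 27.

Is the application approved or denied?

Credit score 778 ≥ 660 (meets base)
Total debts = (110 + 2,350 + 1,780 + 790 + 500) = 5,530. DTI: 5,530 ÷ 12,800 = 43.2%, over the 40% base limit.
Reserves = 36,900/2,350 = 15.7 months ≥ 4
Employment 27 ≥ 6 months
43.2% falls in the override range (40%–45%), so the compensating-factor test applies.
Override check — reserves: 15.7 mo (ok); score: 778 (ok).
Both override conditions satisfied; DTI exception granted.

Approved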